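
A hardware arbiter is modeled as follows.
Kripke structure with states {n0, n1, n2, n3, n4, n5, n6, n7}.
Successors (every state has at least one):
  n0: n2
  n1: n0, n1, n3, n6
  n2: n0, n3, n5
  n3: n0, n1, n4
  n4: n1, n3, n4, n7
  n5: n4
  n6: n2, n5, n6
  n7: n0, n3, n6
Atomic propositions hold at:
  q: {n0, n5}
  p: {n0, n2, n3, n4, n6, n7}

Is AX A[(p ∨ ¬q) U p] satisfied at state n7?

Yes

Sat(¬q) = {n1, n2, n3, n4, n6, n7}
Sat(p ∨ ¬q) = {n0, n1, n2, n3, n4, n6, n7}
A[(p ∨ ¬q) U p]: least fixpoint, start Z0 = Sat(p) = {n0, n2, n3, n4, n6, n7}, add states in Sat(p ∨ ¬q) with every successor in Z. Already a fixed point.
Sat(A[(p ∨ ¬q) U p]) = {n0, n2, n3, n4, n6, n7}
Sat(AX A[(p ∨ ¬q) U p]) = {s : every successor in {n0, n2, n3, n4, n6, n7}} = {n0, n5, n7}
n7 ∈ Sat(AX A[(p ∨ ¬q) U p]) = {n0, n5, n7}, so the formula holds at n7.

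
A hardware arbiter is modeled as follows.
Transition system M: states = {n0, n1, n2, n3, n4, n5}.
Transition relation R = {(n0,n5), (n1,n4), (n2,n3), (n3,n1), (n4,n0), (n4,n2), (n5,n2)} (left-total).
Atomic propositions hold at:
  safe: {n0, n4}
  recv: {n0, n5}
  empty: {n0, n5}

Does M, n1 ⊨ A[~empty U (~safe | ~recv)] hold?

Yes

Sat(~empty) = {n1, n2, n3, n4}
Sat(~safe) = {n1, n2, n3, n5}
Sat(~recv) = {n1, n2, n3, n4}
Sat(~safe | ~recv) = {n1, n2, n3, n4, n5}
A[~empty U (~safe | ~recv)]: least fixpoint, start Z0 = Sat((~safe | ~recv)) = {n1, n2, n3, n4, n5}, add states in Sat(~empty) with every successor in Z. Already a fixed point.
Sat(A[~empty U (~safe | ~recv)]) = {n1, n2, n3, n4, n5}
n1 ∈ Sat(A[~empty U (~safe | ~recv)]) = {n1, n2, n3, n4, n5}, so the formula holds at n1.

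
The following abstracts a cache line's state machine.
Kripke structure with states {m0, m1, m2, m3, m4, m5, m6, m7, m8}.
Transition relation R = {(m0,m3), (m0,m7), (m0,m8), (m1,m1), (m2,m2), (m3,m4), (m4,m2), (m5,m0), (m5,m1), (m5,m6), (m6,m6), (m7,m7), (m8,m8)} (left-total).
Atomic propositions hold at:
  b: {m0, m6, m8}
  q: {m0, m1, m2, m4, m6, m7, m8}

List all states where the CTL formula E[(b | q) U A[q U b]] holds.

Sat(b | q) = {m0, m1, m2, m4, m6, m7, m8}
A[q U b]: least fixpoint, start Z0 = Sat(b) = {m0, m6, m8}, add states in Sat(q) with every successor in Z. Already a fixed point.
Sat(A[q U b]) = {m0, m6, m8}
E[(b | q) U A[q U b]]: least fixpoint, start Z0 = Sat(A[q U b]) = {m0, m6, m8}, add states in Sat(b | q) with some successor in Z. Already a fixed point.
Sat(E[(b | q) U A[q U b]]) = {m0, m6, m8}

{m0, m6, m8}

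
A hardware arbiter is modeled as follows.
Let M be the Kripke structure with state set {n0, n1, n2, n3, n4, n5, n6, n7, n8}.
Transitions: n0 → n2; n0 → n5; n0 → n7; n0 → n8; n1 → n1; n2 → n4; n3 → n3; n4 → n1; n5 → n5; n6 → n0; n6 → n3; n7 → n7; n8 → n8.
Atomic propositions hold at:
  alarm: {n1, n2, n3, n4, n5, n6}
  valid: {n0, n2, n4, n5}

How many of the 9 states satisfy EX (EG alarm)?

7

EG alarm: greatest fixpoint, start Z0 = {n1, n2, n3, n4, n5, n6}, keep only states in Sat with some successor in Z. Already a fixed point.
Sat(EG alarm) = {n1, n2, n3, n4, n5, n6}
Sat(EX (EG alarm)) = {s : some successor in {n1, n2, n3, n4, n5, n6}} = {n0, n1, n2, n3, n4, n5, n6}
|Sat(EX (EG alarm))| = |{n0, n1, n2, n3, n4, n5, n6}| = 7.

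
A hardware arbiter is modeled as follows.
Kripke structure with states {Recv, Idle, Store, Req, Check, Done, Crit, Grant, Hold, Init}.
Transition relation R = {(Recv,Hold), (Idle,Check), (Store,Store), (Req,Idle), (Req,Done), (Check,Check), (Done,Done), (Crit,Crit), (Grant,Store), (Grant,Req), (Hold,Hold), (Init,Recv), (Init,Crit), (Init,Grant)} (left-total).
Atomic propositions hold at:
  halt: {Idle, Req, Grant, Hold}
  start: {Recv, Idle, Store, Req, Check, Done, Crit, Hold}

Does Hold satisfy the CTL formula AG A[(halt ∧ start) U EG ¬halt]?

No

Sat(halt ∧ start) = {Idle, Req, Hold}
Sat(¬halt) = {Recv, Store, Check, Done, Crit, Init}
EG ¬halt: greatest fixpoint, start Z0 = {Recv, Store, Check, Done, Crit, Init}, keep only states in Sat with some successor in Z. Z1 = {Store, Check, Done, Crit, Init}; fixed.
Sat(EG ¬halt) = {Store, Check, Done, Crit, Init}
A[(halt ∧ start) U EG ¬halt]: least fixpoint, start Z0 = Sat(EG ¬halt) = {Store, Check, Done, Crit, Init}, add states in Sat(halt ∧ start) with every successor in Z. Z1 = {Idle, Store, Check, Done, Crit, Init}; Z2 = {Idle, Store, Req, Check, Done, Crit, Init}; fixed.
Sat(A[(halt ∧ start) U EG ¬halt]) = {Idle, Store, Req, Check, Done, Crit, Init}
AG A[(halt ∧ start) U EG ¬halt]: greatest fixpoint, start Z0 = {Idle, Store, Req, Check, Done, Crit, Init}, keep only states in Sat with every successor in Z. Z1 = {Idle, Store, Req, Check, Done, Crit}; fixed.
Sat(AG A[(halt ∧ start) U EG ¬halt]) = {Idle, Store, Req, Check, Done, Crit}
Hold ∉ Sat(AG A[(halt ∧ start) U EG ¬halt]) = {Idle, Store, Req, Check, Done, Crit}, so the formula does not hold at Hold.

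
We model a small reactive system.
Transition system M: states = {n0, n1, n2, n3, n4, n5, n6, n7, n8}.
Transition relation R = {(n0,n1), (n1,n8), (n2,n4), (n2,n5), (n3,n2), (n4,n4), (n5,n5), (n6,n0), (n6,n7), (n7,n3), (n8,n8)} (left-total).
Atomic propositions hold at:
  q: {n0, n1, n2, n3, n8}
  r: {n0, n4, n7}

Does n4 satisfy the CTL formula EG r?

Yes

EG r: greatest fixpoint, start Z0 = {n0, n4, n7}, keep only states in Sat with some successor in Z. Z1 = {n4}; fixed.
Sat(EG r) = {n4}
n4 ∈ Sat(EG r) = {n4}, so the formula holds at n4.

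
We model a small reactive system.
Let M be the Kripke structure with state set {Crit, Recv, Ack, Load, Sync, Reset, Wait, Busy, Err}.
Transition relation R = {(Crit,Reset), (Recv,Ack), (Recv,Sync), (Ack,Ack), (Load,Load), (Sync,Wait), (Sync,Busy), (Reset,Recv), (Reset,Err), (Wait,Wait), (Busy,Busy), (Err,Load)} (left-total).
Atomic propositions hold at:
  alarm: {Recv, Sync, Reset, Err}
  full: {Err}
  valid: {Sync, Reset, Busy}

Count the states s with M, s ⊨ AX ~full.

8

Sat(~full) = {Crit, Recv, Ack, Load, Sync, Reset, Wait, Busy}
Sat(AX ~full) = {s : every successor in {Crit, Recv, Ack, Load, Sync, Reset, Wait, Busy}} = {Crit, Recv, Ack, Load, Sync, Wait, Busy, Err}
|Sat(AX ~full)| = |{Crit, Recv, Ack, Load, Sync, Wait, Busy, Err}| = 8.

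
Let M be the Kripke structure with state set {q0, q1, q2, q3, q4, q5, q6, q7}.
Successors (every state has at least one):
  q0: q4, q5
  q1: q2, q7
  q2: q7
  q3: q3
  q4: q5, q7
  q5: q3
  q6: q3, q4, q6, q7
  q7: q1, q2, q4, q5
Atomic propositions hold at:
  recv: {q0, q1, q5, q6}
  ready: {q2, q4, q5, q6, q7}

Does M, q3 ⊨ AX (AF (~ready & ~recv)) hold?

Sat(~ready) = {q0, q1, q3}
Sat(~recv) = {q2, q3, q4, q7}
Sat(~ready & ~recv) = {q3}
AF (~ready & ~recv): least fixpoint, start Z0 = {q3}, add states with every successor in Z. Z1 = {q3, q5}; fixed.
Sat(AF (~ready & ~recv)) = {q3, q5}
Sat(AX (AF (~ready & ~recv))) = {s : every successor in {q3, q5}} = {q3, q5}
q3 ∈ Sat(AX (AF (~ready & ~recv))) = {q3, q5}, so the formula holds at q3.

Yes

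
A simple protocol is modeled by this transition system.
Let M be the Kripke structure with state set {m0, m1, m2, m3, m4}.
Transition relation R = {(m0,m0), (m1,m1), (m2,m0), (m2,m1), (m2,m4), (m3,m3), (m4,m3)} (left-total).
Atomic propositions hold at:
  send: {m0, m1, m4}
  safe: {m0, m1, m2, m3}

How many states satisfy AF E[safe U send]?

4

E[safe U send]: least fixpoint, start Z0 = Sat(send) = {m0, m1, m4}, add states in Sat(safe) with some successor in Z. Z1 = {m0, m1, m2, m4}; fixed.
Sat(E[safe U send]) = {m0, m1, m2, m4}
AF E[safe U send]: least fixpoint, start Z0 = {m0, m1, m2, m4}, add states with every successor in Z. Already a fixed point.
Sat(AF E[safe U send]) = {m0, m1, m2, m4}
|Sat(AF E[safe U send])| = |{m0, m1, m2, m4}| = 4.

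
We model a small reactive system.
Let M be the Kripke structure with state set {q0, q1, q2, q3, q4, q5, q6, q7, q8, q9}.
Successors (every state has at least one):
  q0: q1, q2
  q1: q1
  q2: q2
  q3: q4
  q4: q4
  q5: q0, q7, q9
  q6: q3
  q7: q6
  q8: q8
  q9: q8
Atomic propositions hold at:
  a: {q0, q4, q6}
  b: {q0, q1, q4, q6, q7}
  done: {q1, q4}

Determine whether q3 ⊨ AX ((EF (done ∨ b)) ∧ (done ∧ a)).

Sat(done ∨ b) = {q0, q1, q4, q6, q7}
EF (done ∨ b): least fixpoint, start Z0 = {q0, q1, q4, q6, q7}, add states with some successor in Z. Z1 = {q0, q1, q3, q4, q5, q6, q7}; fixed.
Sat(EF (done ∨ b)) = {q0, q1, q3, q4, q5, q6, q7}
Sat(done ∧ a) = {q4}
Sat((EF (done ∨ b)) ∧ (done ∧ a)) = {q4}
Sat(AX ((EF (done ∨ b)) ∧ (done ∧ a))) = {s : every successor in {q4}} = {q3, q4}
q3 ∈ Sat(AX ((EF (done ∨ b)) ∧ (done ∧ a))) = {q3, q4}, so the formula holds at q3.

Yes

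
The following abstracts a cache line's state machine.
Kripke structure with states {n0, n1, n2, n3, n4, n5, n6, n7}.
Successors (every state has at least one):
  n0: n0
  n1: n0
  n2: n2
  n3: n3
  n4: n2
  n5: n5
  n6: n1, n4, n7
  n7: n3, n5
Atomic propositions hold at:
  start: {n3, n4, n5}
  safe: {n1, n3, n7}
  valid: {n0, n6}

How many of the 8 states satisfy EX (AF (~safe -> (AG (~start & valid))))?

Sat(~safe) = {n0, n2, n4, n5, n6}
Sat(~start) = {n0, n1, n2, n6, n7}
Sat(~start & valid) = {n0, n6}
AG (~start & valid): greatest fixpoint, start Z0 = {n0, n6}, keep only states in Sat with every successor in Z. Z1 = {n0}; fixed.
Sat(AG (~start & valid)) = {n0}
Sat(~safe -> (AG (~start & valid))) = {n0, n1, n3, n7}
AF (~safe -> (AG (~start & valid))): least fixpoint, start Z0 = {n0, n1, n3, n7}, add states with every successor in Z. Already a fixed point.
Sat(AF (~safe -> (AG (~start & valid)))) = {n0, n1, n3, n7}
Sat(EX (AF (~safe -> (AG (~start & valid))))) = {s : some successor in {n0, n1, n3, n7}} = {n0, n1, n3, n6, n7}
|Sat(EX (AF (~safe -> (AG (~start & valid)))))| = |{n0, n1, n3, n6, n7}| = 5.

5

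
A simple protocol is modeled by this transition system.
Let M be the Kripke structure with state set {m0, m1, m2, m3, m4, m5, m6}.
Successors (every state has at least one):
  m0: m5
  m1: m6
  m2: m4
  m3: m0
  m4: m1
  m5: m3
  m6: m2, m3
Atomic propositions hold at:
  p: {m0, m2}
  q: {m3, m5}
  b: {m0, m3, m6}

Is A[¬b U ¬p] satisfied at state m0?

No

Sat(¬b) = {m1, m2, m4, m5}
Sat(¬p) = {m1, m3, m4, m5, m6}
A[¬b U ¬p]: least fixpoint, start Z0 = Sat(¬p) = {m1, m3, m4, m5, m6}, add states in Sat(¬b) with every successor in Z. Z1 = {m1, m2, m3, m4, m5, m6}; fixed.
Sat(A[¬b U ¬p]) = {m1, m2, m3, m4, m5, m6}
m0 ∉ Sat(A[¬b U ¬p]) = {m1, m2, m3, m4, m5, m6}, so the formula does not hold at m0.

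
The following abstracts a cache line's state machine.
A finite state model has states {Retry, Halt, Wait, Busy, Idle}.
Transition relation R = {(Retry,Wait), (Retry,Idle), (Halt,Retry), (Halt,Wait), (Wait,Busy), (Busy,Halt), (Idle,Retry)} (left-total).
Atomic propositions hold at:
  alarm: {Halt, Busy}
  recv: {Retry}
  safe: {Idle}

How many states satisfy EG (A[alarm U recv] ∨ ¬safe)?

4

A[alarm U recv]: least fixpoint, start Z0 = Sat(recv) = {Retry}, add states in Sat(alarm) with every successor in Z. Already a fixed point.
Sat(A[alarm U recv]) = {Retry}
Sat(¬safe) = {Retry, Halt, Wait, Busy}
Sat(A[alarm U recv] ∨ ¬safe) = {Retry, Halt, Wait, Busy}
EG (A[alarm U recv] ∨ ¬safe): greatest fixpoint, start Z0 = {Retry, Halt, Wait, Busy}, keep only states in Sat with some successor in Z. Already a fixed point.
Sat(EG (A[alarm U recv] ∨ ¬safe)) = {Retry, Halt, Wait, Busy}
|Sat(EG (A[alarm U recv] ∨ ¬safe))| = |{Retry, Halt, Wait, Busy}| = 4.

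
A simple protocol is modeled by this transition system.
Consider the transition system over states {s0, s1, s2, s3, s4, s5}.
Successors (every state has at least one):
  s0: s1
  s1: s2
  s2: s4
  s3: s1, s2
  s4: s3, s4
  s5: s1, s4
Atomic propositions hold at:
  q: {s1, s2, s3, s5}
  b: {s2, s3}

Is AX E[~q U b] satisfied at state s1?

Sat(~q) = {s0, s4}
E[~q U b]: least fixpoint, start Z0 = Sat(b) = {s2, s3}, add states in Sat(~q) with some successor in Z. Z1 = {s2, s3, s4}; fixed.
Sat(E[~q U b]) = {s2, s3, s4}
Sat(AX E[~q U b]) = {s : every successor in {s2, s3, s4}} = {s1, s2, s4}
s1 ∈ Sat(AX E[~q U b]) = {s1, s2, s4}, so the formula holds at s1.

Yes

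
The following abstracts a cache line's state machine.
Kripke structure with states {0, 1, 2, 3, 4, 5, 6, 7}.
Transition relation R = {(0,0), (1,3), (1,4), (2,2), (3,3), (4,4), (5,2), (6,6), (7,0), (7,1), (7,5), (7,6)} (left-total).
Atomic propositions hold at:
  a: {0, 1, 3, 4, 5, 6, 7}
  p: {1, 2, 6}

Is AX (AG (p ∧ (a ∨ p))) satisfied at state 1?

No

Sat(a ∨ p) = {0, 1, 2, 3, 4, 5, 6, 7}
Sat(p ∧ (a ∨ p)) = {1, 2, 6}
AG (p ∧ (a ∨ p)): greatest fixpoint, start Z0 = {1, 2, 6}, keep only states in Sat with every successor in Z. Z1 = {2, 6}; fixed.
Sat(AG (p ∧ (a ∨ p))) = {2, 6}
Sat(AX (AG (p ∧ (a ∨ p)))) = {s : every successor in {2, 6}} = {2, 5, 6}
1 ∉ Sat(AX (AG (p ∧ (a ∨ p)))) = {2, 5, 6}, so the formula does not hold at 1.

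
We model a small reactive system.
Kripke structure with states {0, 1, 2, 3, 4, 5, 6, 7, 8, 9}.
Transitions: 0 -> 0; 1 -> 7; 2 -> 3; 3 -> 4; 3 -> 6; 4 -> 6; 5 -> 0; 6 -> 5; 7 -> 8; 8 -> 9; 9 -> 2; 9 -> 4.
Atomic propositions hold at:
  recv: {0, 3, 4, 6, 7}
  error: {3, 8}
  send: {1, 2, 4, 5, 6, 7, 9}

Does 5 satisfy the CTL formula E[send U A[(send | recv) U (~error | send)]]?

Sat(send | recv) = {0, 1, 2, 3, 4, 5, 6, 7, 9}
Sat(~error) = {0, 1, 2, 4, 5, 6, 7, 9}
Sat(~error | send) = {0, 1, 2, 4, 5, 6, 7, 9}
A[(send | recv) U (~error | send)]: least fixpoint, start Z0 = Sat((~error | send)) = {0, 1, 2, 4, 5, 6, 7, 9}, add states in Sat(send | recv) with every successor in Z. Z1 = {0, 1, 2, 3, 4, 5, 6, 7, 9}; fixed.
Sat(A[(send | recv) U (~error | send)]) = {0, 1, 2, 3, 4, 5, 6, 7, 9}
E[send U A[(send | recv) U (~error | send)]]: least fixpoint, start Z0 = Sat(A[(send | recv) U (~error | send)]) = {0, 1, 2, 3, 4, 5, 6, 7, 9}, add states in Sat(send) with some successor in Z. Already a fixed point.
Sat(E[send U A[(send | recv) U (~error | send)]]) = {0, 1, 2, 3, 4, 5, 6, 7, 9}
5 ∈ Sat(E[send U A[(send | recv) U (~error | send)]]) = {0, 1, 2, 3, 4, 5, 6, 7, 9}, so the formula holds at 5.

Yes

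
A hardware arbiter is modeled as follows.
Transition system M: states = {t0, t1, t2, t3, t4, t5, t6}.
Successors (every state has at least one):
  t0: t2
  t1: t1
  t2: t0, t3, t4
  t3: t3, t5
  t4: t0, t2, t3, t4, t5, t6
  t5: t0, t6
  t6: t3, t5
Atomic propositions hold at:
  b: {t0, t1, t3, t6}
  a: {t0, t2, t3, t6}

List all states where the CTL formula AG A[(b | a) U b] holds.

Sat(b | a) = {t0, t1, t2, t3, t6}
A[(b | a) U b]: least fixpoint, start Z0 = Sat(b) = {t0, t1, t3, t6}, add states in Sat(b | a) with every successor in Z. Already a fixed point.
Sat(A[(b | a) U b]) = {t0, t1, t3, t6}
AG A[(b | a) U b]: greatest fixpoint, start Z0 = {t0, t1, t3, t6}, keep only states in Sat with every successor in Z. Z1 = {t1}; fixed.
Sat(AG A[(b | a) U b]) = {t1}

{t1}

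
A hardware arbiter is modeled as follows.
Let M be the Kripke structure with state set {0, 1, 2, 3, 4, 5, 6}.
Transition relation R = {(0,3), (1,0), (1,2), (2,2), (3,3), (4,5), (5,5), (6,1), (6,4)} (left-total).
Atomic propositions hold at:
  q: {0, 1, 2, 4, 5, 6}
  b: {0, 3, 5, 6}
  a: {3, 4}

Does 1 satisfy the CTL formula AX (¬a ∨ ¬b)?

Yes

Sat(¬a) = {0, 1, 2, 5, 6}
Sat(¬b) = {1, 2, 4}
Sat(¬a ∨ ¬b) = {0, 1, 2, 4, 5, 6}
Sat(AX (¬a ∨ ¬b)) = {s : every successor in {0, 1, 2, 4, 5, 6}} = {1, 2, 4, 5, 6}
1 ∈ Sat(AX (¬a ∨ ¬b)) = {1, 2, 4, 5, 6}, so the formula holds at 1.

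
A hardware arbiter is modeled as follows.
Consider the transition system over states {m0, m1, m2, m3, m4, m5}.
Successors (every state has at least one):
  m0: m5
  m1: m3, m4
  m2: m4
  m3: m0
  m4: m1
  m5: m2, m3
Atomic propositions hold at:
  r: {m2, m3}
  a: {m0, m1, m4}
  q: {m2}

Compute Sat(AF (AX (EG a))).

EG a: greatest fixpoint, start Z0 = {m0, m1, m4}, keep only states in Sat with some successor in Z. Z1 = {m1, m4}; fixed.
Sat(EG a) = {m1, m4}
Sat(AX (EG a)) = {s : every successor in {m1, m4}} = {m2, m4}
AF (AX (EG a)): least fixpoint, start Z0 = {m2, m4}, add states with every successor in Z. Already a fixed point.
Sat(AF (AX (EG a))) = {m2, m4}

{m2, m4}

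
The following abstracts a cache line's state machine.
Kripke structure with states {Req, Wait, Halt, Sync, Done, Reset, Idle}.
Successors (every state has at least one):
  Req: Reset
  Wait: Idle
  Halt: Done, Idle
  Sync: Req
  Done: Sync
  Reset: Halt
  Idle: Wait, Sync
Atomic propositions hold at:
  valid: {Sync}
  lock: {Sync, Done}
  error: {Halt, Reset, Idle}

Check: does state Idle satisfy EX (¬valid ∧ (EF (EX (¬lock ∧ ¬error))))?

Yes

Sat(¬valid) = {Req, Wait, Halt, Done, Reset, Idle}
Sat(¬lock) = {Req, Wait, Halt, Reset, Idle}
Sat(¬error) = {Req, Wait, Sync, Done}
Sat(¬lock ∧ ¬error) = {Req, Wait}
Sat(EX (¬lock ∧ ¬error)) = {s : some successor in {Req, Wait}} = {Sync, Idle}
EF (EX (¬lock ∧ ¬error)): least fixpoint, start Z0 = {Sync, Idle}, add states with some successor in Z. Z1 = {Wait, Halt, Sync, Done, Idle}; Z2 = {Wait, Halt, Sync, Done, Reset, Idle}; Z3 = {Req, Wait, Halt, Sync, Done, Reset, Idle}; fixed.
Sat(EF (EX (¬lock ∧ ¬error))) = {Req, Wait, Halt, Sync, Done, Reset, Idle}
Sat(¬valid ∧ (EF (EX (¬lock ∧ ¬error)))) = {Req, Wait, Halt, Done, Reset, Idle}
Sat(EX (¬valid ∧ (EF (EX (¬lock ∧ ¬error))))) = {s : some successor in {Req, Wait, Halt, Done, Reset, Idle}} = {Req, Wait, Halt, Sync, Reset, Idle}
Idle ∈ Sat(EX (¬valid ∧ (EF (EX (¬lock ∧ ¬error))))) = {Req, Wait, Halt, Sync, Reset, Idle}, so the formula holds at Idle.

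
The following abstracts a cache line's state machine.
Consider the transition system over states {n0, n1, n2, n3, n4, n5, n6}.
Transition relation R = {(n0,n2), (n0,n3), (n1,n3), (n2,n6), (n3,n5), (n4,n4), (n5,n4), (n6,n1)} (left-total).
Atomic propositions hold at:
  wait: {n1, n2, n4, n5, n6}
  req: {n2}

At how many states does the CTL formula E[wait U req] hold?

E[wait U req]: least fixpoint, start Z0 = Sat(req) = {n2}, add states in Sat(wait) with some successor in Z. Already a fixed point.
Sat(E[wait U req]) = {n2}
|Sat(E[wait U req])| = |{n2}| = 1.

1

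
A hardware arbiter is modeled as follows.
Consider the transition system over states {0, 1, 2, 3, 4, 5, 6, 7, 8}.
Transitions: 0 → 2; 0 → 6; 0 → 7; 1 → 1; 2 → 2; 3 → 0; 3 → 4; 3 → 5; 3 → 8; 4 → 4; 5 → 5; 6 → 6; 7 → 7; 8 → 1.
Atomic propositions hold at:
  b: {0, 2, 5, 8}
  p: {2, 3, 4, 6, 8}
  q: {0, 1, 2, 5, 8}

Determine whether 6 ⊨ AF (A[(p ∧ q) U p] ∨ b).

Yes

Sat(p ∧ q) = {2, 8}
A[(p ∧ q) U p]: least fixpoint, start Z0 = Sat(p) = {2, 3, 4, 6, 8}, add states in Sat(p ∧ q) with every successor in Z. Already a fixed point.
Sat(A[(p ∧ q) U p]) = {2, 3, 4, 6, 8}
Sat(A[(p ∧ q) U p] ∨ b) = {0, 2, 3, 4, 5, 6, 8}
AF (A[(p ∧ q) U p] ∨ b): least fixpoint, start Z0 = {0, 2, 3, 4, 5, 6, 8}, add states with every successor in Z. Already a fixed point.
Sat(AF (A[(p ∧ q) U p] ∨ b)) = {0, 2, 3, 4, 5, 6, 8}
6 ∈ Sat(AF (A[(p ∧ q) U p] ∨ b)) = {0, 2, 3, 4, 5, 6, 8}, so the formula holds at 6.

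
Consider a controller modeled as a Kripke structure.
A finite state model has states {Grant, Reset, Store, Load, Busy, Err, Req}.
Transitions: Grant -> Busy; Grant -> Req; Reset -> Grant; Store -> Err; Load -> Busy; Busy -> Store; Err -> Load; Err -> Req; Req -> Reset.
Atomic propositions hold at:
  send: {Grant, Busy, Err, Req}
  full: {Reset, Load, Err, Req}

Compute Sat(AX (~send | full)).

Sat(~send) = {Reset, Store, Load}
Sat(~send | full) = {Reset, Store, Load, Err, Req}
Sat(AX (~send | full)) = {s : every successor in {Reset, Store, Load, Err, Req}} = {Store, Busy, Err, Req}

{Store, Busy, Err, Req}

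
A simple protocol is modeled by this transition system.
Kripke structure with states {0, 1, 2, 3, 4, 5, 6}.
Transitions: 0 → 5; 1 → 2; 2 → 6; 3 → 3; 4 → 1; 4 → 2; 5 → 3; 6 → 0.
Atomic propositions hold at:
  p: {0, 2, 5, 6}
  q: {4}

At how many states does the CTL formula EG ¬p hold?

1

Sat(¬p) = {1, 3, 4}
EG ¬p: greatest fixpoint, start Z0 = {1, 3, 4}, keep only states in Sat with some successor in Z. Z1 = {3, 4}; Z2 = {3}; fixed.
Sat(EG ¬p) = {3}
|Sat(EG ¬p)| = |{3}| = 1.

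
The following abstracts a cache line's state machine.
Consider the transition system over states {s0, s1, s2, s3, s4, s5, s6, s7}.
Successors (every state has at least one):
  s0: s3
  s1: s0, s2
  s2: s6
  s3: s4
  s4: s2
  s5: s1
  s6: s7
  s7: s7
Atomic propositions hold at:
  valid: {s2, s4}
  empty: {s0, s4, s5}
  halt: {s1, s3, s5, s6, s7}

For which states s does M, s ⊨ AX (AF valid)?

{s0, s1, s3, s4, s5}

AF valid: least fixpoint, start Z0 = {s2, s4}, add states with every successor in Z. Z1 = {s2, s3, s4}; Z2 = {s0, s2, s3, s4}; Z3 = {s0, s1, s2, s3, s4}; Z4 = {s0, s1, s2, s3, s4, s5}; fixed.
Sat(AF valid) = {s0, s1, s2, s3, s4, s5}
Sat(AX (AF valid)) = {s : every successor in {s0, s1, s2, s3, s4, s5}} = {s0, s1, s3, s4, s5}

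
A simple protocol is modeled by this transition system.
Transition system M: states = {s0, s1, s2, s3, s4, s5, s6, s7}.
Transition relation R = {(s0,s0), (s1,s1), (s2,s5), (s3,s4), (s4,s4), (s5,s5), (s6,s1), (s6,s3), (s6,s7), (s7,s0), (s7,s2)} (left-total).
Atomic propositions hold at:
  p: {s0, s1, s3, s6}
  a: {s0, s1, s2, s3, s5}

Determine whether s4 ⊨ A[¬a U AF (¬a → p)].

No

Sat(¬a) = {s4, s6, s7}
Sat(¬a → p) = {s0, s1, s2, s3, s5, s6}
AF (¬a → p): least fixpoint, start Z0 = {s0, s1, s2, s3, s5, s6}, add states with every successor in Z. Z1 = {s0, s1, s2, s3, s5, s6, s7}; fixed.
Sat(AF (¬a → p)) = {s0, s1, s2, s3, s5, s6, s7}
A[¬a U AF (¬a → p)]: least fixpoint, start Z0 = Sat(AF (¬a → p)) = {s0, s1, s2, s3, s5, s6, s7}, add states in Sat(¬a) with every successor in Z. Already a fixed point.
Sat(A[¬a U AF (¬a → p)]) = {s0, s1, s2, s3, s5, s6, s7}
s4 ∉ Sat(A[¬a U AF (¬a → p)]) = {s0, s1, s2, s3, s5, s6, s7}, so the formula does not hold at s4.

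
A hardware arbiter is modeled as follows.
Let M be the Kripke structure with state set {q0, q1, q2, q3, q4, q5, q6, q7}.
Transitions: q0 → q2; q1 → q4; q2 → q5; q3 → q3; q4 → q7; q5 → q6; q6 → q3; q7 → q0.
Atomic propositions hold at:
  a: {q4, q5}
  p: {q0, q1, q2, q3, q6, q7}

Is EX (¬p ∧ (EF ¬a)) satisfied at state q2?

Yes

Sat(¬p) = {q4, q5}
Sat(¬a) = {q0, q1, q2, q3, q6, q7}
EF ¬a: least fixpoint, start Z0 = {q0, q1, q2, q3, q6, q7}, add states with some successor in Z. Z1 = {q0, q1, q2, q3, q4, q5, q6, q7}; fixed.
Sat(EF ¬a) = {q0, q1, q2, q3, q4, q5, q6, q7}
Sat(¬p ∧ (EF ¬a)) = {q4, q5}
Sat(EX (¬p ∧ (EF ¬a))) = {s : some successor in {q4, q5}} = {q1, q2}
q2 ∈ Sat(EX (¬p ∧ (EF ¬a))) = {q1, q2}, so the formula holds at q2.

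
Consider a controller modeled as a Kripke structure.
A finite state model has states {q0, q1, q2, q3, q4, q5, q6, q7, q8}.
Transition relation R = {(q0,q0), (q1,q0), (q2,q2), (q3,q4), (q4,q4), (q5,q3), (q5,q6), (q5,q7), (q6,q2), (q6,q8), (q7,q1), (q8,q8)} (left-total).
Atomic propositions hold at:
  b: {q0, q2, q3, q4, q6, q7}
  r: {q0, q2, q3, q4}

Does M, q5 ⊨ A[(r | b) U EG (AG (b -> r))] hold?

Sat(r | b) = {q0, q2, q3, q4, q6, q7}
Sat(b -> r) = {q0, q1, q2, q3, q4, q5, q8}
AG (b -> r): greatest fixpoint, start Z0 = {q0, q1, q2, q3, q4, q5, q8}, keep only states in Sat with every successor in Z. Z1 = {q0, q1, q2, q3, q4, q8}; fixed.
Sat(AG (b -> r)) = {q0, q1, q2, q3, q4, q8}
EG (AG (b -> r)): greatest fixpoint, start Z0 = {q0, q1, q2, q3, q4, q8}, keep only states in Sat with some successor in Z. Already a fixed point.
Sat(EG (AG (b -> r))) = {q0, q1, q2, q3, q4, q8}
A[(r | b) U EG (AG (b -> r))]: least fixpoint, start Z0 = Sat(EG (AG (b -> r))) = {q0, q1, q2, q3, q4, q8}, add states in Sat(r | b) with every successor in Z. Z1 = {q0, q1, q2, q3, q4, q6, q7, q8}; fixed.
Sat(A[(r | b) U EG (AG (b -> r))]) = {q0, q1, q2, q3, q4, q6, q7, q8}
q5 ∉ Sat(A[(r | b) U EG (AG (b -> r))]) = {q0, q1, q2, q3, q4, q6, q7, q8}, so the formula does not hold at q5.

No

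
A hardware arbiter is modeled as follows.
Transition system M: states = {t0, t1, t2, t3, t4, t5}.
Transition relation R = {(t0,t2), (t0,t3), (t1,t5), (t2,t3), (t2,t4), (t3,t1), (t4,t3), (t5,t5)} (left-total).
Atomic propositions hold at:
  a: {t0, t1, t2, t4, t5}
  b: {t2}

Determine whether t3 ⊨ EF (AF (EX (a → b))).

No

Sat(a → b) = {t2, t3}
Sat(EX (a → b)) = {s : some successor in {t2, t3}} = {t0, t2, t4}
AF (EX (a → b)): least fixpoint, start Z0 = {t0, t2, t4}, add states with every successor in Z. Already a fixed point.
Sat(AF (EX (a → b))) = {t0, t2, t4}
EF (AF (EX (a → b))): least fixpoint, start Z0 = {t0, t2, t4}, add states with some successor in Z. Already a fixed point.
Sat(EF (AF (EX (a → b)))) = {t0, t2, t4}
t3 ∉ Sat(EF (AF (EX (a → b)))) = {t0, t2, t4}, so the formula does not hold at t3.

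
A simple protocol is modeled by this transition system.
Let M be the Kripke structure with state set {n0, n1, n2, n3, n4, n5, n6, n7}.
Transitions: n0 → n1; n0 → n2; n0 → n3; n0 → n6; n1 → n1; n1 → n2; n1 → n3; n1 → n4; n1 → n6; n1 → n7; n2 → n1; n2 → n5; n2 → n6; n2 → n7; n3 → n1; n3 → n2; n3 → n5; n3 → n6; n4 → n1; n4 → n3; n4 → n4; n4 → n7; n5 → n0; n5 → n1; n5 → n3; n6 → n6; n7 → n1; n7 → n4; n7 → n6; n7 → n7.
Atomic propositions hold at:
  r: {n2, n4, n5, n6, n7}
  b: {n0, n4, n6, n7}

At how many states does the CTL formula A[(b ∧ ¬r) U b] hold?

Sat(¬r) = {n0, n1, n3}
Sat(b ∧ ¬r) = {n0}
A[(b ∧ ¬r) U b]: least fixpoint, start Z0 = Sat(b) = {n0, n4, n6, n7}, add states in Sat(b ∧ ¬r) with every successor in Z. Already a fixed point.
Sat(A[(b ∧ ¬r) U b]) = {n0, n4, n6, n7}
|Sat(A[(b ∧ ¬r) U b])| = |{n0, n4, n6, n7}| = 4.

4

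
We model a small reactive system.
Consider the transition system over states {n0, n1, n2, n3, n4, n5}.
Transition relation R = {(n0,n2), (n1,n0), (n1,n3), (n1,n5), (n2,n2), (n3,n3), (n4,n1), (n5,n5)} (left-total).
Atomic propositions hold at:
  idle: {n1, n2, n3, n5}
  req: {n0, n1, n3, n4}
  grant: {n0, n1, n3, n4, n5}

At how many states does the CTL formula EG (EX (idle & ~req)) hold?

Sat(~req) = {n2, n5}
Sat(idle & ~req) = {n2, n5}
Sat(EX (idle & ~req)) = {s : some successor in {n2, n5}} = {n0, n1, n2, n5}
EG (EX (idle & ~req)): greatest fixpoint, start Z0 = {n0, n1, n2, n5}, keep only states in Sat with some successor in Z. Already a fixed point.
Sat(EG (EX (idle & ~req))) = {n0, n1, n2, n5}
|Sat(EG (EX (idle & ~req)))| = |{n0, n1, n2, n5}| = 4.

4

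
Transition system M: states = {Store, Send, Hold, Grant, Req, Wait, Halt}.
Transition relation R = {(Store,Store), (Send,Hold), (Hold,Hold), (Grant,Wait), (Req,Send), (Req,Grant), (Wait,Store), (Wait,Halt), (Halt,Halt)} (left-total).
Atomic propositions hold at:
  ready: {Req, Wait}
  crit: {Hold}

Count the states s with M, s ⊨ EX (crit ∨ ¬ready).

Sat(¬ready) = {Store, Send, Hold, Grant, Halt}
Sat(crit ∨ ¬ready) = {Store, Send, Hold, Grant, Halt}
Sat(EX (crit ∨ ¬ready)) = {s : some successor in {Store, Send, Hold, Grant, Halt}} = {Store, Send, Hold, Req, Wait, Halt}
|Sat(EX (crit ∨ ¬ready))| = |{Store, Send, Hold, Req, Wait, Halt}| = 6.

6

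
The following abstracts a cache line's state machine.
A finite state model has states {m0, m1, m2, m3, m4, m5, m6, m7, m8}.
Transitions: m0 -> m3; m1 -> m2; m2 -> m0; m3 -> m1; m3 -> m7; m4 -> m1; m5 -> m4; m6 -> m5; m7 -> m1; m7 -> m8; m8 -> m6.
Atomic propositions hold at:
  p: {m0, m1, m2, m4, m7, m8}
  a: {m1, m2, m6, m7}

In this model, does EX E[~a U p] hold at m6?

Sat(~a) = {m0, m3, m4, m5, m8}
E[~a U p]: least fixpoint, start Z0 = Sat(p) = {m0, m1, m2, m4, m7, m8}, add states in Sat(~a) with some successor in Z. Z1 = {m0, m1, m2, m3, m4, m5, m7, m8}; fixed.
Sat(E[~a U p]) = {m0, m1, m2, m3, m4, m5, m7, m8}
Sat(EX E[~a U p]) = {s : some successor in {m0, m1, m2, m3, m4, m5, m7, m8}} = {m0, m1, m2, m3, m4, m5, m6, m7}
m6 ∈ Sat(EX E[~a U p]) = {m0, m1, m2, m3, m4, m5, m6, m7}, so the formula holds at m6.

Yes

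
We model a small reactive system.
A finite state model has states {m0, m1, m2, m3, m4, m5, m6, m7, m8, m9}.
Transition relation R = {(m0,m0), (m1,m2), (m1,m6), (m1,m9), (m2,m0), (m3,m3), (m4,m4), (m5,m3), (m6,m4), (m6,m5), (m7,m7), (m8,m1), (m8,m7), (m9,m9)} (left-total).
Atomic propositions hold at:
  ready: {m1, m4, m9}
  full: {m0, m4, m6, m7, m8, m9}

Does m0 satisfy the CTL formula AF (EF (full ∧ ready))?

Sat(full ∧ ready) = {m4, m9}
EF (full ∧ ready): least fixpoint, start Z0 = {m4, m9}, add states with some successor in Z. Z1 = {m1, m4, m6, m9}; Z2 = {m1, m4, m6, m8, m9}; fixed.
Sat(EF (full ∧ ready)) = {m1, m4, m6, m8, m9}
AF (EF (full ∧ ready)): least fixpoint, start Z0 = {m1, m4, m6, m8, m9}, add states with every successor in Z. Already a fixed point.
Sat(AF (EF (full ∧ ready))) = {m1, m4, m6, m8, m9}
m0 ∉ Sat(AF (EF (full ∧ ready))) = {m1, m4, m6, m8, m9}, so the formula does not hold at m0.

No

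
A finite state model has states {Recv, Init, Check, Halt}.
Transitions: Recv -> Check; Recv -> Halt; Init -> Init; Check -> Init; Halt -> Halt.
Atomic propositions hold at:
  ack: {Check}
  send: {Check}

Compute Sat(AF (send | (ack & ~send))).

{Check}

Sat(~send) = {Recv, Init, Halt}
Sat(ack & ~send) = ∅
Sat(send | (ack & ~send)) = {Check}
AF (send | (ack & ~send)): least fixpoint, start Z0 = {Check}, add states with every successor in Z. Already a fixed point.
Sat(AF (send | (ack & ~send))) = {Check}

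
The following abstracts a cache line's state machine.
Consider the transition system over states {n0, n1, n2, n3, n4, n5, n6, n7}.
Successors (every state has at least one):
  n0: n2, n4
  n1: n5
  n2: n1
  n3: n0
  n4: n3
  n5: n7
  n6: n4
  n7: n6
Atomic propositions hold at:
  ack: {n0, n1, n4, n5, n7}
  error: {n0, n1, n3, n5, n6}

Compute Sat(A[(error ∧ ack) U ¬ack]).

Sat(error ∧ ack) = {n0, n1, n5}
Sat(¬ack) = {n2, n3, n6}
A[(error ∧ ack) U ¬ack]: least fixpoint, start Z0 = Sat(¬ack) = {n2, n3, n6}, add states in Sat(error ∧ ack) with every successor in Z. Already a fixed point.
Sat(A[(error ∧ ack) U ¬ack]) = {n2, n3, n6}

{n2, n3, n6}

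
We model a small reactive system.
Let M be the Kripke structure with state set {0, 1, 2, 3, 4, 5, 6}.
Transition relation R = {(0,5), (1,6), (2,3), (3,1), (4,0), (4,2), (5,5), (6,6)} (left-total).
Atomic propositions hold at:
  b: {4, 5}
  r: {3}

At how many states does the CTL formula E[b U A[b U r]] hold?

A[b U r]: least fixpoint, start Z0 = Sat(r) = {3}, add states in Sat(b) with every successor in Z. Already a fixed point.
Sat(A[b U r]) = {3}
E[b U A[b U r]]: least fixpoint, start Z0 = Sat(A[b U r]) = {3}, add states in Sat(b) with some successor in Z. Already a fixed point.
Sat(E[b U A[b U r]]) = {3}
|Sat(E[b U A[b U r]])| = |{3}| = 1.

1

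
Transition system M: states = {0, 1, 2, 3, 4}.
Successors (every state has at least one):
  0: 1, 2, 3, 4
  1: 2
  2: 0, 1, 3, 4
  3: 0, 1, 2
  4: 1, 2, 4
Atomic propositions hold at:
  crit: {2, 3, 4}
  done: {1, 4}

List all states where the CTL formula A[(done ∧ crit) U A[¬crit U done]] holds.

{1, 4}

Sat(done ∧ crit) = {4}
Sat(¬crit) = {0, 1}
A[¬crit U done]: least fixpoint, start Z0 = Sat(done) = {1, 4}, add states in Sat(¬crit) with every successor in Z. Already a fixed point.
Sat(A[¬crit U done]) = {1, 4}
A[(done ∧ crit) U A[¬crit U done]]: least fixpoint, start Z0 = Sat(A[¬crit U done]) = {1, 4}, add states in Sat(done ∧ crit) with every successor in Z. Already a fixed point.
Sat(A[(done ∧ crit) U A[¬crit U done]]) = {1, 4}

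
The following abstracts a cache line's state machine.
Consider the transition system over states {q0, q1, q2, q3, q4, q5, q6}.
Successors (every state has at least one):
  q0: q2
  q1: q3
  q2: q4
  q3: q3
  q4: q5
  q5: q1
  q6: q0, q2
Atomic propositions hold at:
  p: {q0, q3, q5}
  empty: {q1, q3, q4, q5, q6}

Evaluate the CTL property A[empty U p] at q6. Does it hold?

No

A[empty U p]: least fixpoint, start Z0 = Sat(p) = {q0, q3, q5}, add states in Sat(empty) with every successor in Z. Z1 = {q0, q1, q3, q4, q5}; fixed.
Sat(A[empty U p]) = {q0, q1, q3, q4, q5}
q6 ∉ Sat(A[empty U p]) = {q0, q1, q3, q4, q5}, so the formula does not hold at q6.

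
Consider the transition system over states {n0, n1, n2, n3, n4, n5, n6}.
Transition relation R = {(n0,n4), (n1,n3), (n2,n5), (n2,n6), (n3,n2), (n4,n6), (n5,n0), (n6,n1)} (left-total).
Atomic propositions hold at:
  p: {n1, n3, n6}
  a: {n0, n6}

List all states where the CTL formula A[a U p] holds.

{n1, n3, n6}

A[a U p]: least fixpoint, start Z0 = Sat(p) = {n1, n3, n6}, add states in Sat(a) with every successor in Z. Already a fixed point.
Sat(A[a U p]) = {n1, n3, n6}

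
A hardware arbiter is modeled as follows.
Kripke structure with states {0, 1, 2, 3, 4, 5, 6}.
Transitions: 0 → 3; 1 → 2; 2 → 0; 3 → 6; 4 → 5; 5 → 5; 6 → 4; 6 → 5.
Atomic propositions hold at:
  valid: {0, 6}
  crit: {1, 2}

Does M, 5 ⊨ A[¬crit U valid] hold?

Sat(¬crit) = {0, 3, 4, 5, 6}
A[¬crit U valid]: least fixpoint, start Z0 = Sat(valid) = {0, 6}, add states in Sat(¬crit) with every successor in Z. Z1 = {0, 3, 6}; fixed.
Sat(A[¬crit U valid]) = {0, 3, 6}
5 ∉ Sat(A[¬crit U valid]) = {0, 3, 6}, so the formula does not hold at 5.

No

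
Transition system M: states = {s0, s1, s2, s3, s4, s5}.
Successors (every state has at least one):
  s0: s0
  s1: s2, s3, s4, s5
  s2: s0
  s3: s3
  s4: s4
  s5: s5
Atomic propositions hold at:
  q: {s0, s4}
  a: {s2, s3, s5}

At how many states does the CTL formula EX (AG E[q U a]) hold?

3

E[q U a]: least fixpoint, start Z0 = Sat(a) = {s2, s3, s5}, add states in Sat(q) with some successor in Z. Already a fixed point.
Sat(E[q U a]) = {s2, s3, s5}
AG E[q U a]: greatest fixpoint, start Z0 = {s2, s3, s5}, keep only states in Sat with every successor in Z. Z1 = {s3, s5}; fixed.
Sat(AG E[q U a]) = {s3, s5}
Sat(EX (AG E[q U a])) = {s : some successor in {s3, s5}} = {s1, s3, s5}
|Sat(EX (AG E[q U a]))| = |{s1, s3, s5}| = 3.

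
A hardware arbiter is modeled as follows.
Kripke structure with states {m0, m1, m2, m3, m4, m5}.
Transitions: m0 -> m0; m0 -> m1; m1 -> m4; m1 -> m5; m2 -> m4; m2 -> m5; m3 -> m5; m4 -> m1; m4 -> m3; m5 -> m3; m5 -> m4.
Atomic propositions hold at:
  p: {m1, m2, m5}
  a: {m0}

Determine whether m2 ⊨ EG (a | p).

No

Sat(a | p) = {m0, m1, m2, m5}
EG (a | p): greatest fixpoint, start Z0 = {m0, m1, m2, m5}, keep only states in Sat with some successor in Z. Z1 = {m0, m1, m2}; Z2 = {m0}; fixed.
Sat(EG (a | p)) = {m0}
m2 ∉ Sat(EG (a | p)) = {m0}, so the formula does not hold at m2.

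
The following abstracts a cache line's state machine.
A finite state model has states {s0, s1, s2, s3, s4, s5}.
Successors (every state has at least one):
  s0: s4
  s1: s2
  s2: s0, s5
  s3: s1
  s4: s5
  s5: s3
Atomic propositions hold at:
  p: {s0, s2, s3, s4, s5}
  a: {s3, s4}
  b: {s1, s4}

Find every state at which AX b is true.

Sat(AX b) = {s : every successor in {s1, s4}} = {s0, s3}

{s0, s3}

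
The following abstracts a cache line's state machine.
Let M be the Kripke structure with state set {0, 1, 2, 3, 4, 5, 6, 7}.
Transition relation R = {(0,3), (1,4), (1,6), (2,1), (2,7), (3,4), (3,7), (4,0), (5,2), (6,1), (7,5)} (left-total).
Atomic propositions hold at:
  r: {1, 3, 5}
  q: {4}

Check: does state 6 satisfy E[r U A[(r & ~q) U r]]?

Sat(~q) = {0, 1, 2, 3, 5, 6, 7}
Sat(r & ~q) = {1, 3, 5}
A[(r & ~q) U r]: least fixpoint, start Z0 = Sat(r) = {1, 3, 5}, add states in Sat(r & ~q) with every successor in Z. Already a fixed point.
Sat(A[(r & ~q) U r]) = {1, 3, 5}
E[r U A[(r & ~q) U r]]: least fixpoint, start Z0 = Sat(A[(r & ~q) U r]) = {1, 3, 5}, add states in Sat(r) with some successor in Z. Already a fixed point.
Sat(E[r U A[(r & ~q) U r]]) = {1, 3, 5}
6 ∉ Sat(E[r U A[(r & ~q) U r]]) = {1, 3, 5}, so the formula does not hold at 6.

No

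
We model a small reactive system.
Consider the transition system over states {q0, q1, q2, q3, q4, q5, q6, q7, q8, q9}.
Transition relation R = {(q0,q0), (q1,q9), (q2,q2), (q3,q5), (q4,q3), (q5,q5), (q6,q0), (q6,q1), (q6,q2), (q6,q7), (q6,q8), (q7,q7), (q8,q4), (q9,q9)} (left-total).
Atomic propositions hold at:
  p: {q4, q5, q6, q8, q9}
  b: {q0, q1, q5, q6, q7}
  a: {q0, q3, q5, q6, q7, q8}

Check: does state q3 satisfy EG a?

Yes

EG a: greatest fixpoint, start Z0 = {q0, q3, q5, q6, q7, q8}, keep only states in Sat with some successor in Z. Z1 = {q0, q3, q5, q6, q7}; fixed.
Sat(EG a) = {q0, q3, q5, q6, q7}
q3 ∈ Sat(EG a) = {q0, q3, q5, q6, q7}, so the formula holds at q3.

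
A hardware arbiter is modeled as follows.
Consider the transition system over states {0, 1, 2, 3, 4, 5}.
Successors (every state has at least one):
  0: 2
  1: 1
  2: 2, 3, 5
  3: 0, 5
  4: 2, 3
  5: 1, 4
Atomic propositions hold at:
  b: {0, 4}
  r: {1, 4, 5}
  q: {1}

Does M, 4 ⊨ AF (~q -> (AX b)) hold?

Sat(~q) = {0, 2, 3, 4, 5}
Sat(AX b) = {s : every successor in {0, 4}} = ∅
Sat(~q -> (AX b)) = {1}
AF (~q -> (AX b)): least fixpoint, start Z0 = {1}, add states with every successor in Z. Already a fixed point.
Sat(AF (~q -> (AX b))) = {1}
4 ∉ Sat(AF (~q -> (AX b))) = {1}, so the formula does not hold at 4.

No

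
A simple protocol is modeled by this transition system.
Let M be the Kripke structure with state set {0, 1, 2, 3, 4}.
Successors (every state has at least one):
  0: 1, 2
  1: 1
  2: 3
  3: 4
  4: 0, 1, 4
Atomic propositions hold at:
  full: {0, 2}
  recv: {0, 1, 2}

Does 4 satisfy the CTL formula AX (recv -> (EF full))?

EF full: least fixpoint, start Z0 = {0, 2}, add states with some successor in Z. Z1 = {0, 2, 4}; Z2 = {0, 2, 3, 4}; fixed.
Sat(EF full) = {0, 2, 3, 4}
Sat(recv -> (EF full)) = {0, 2, 3, 4}
Sat(AX (recv -> (EF full))) = {s : every successor in {0, 2, 3, 4}} = {2, 3}
4 ∉ Sat(AX (recv -> (EF full))) = {2, 3}, so the formula does not hold at 4.

No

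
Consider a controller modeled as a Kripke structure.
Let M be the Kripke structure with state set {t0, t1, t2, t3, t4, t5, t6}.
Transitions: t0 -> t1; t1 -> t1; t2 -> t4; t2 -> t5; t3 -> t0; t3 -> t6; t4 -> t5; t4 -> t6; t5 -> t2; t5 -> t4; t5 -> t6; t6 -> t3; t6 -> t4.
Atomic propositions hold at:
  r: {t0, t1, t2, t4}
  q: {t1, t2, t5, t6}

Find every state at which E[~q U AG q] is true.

{t0, t1, t3}

Sat(~q) = {t0, t3, t4}
AG q: greatest fixpoint, start Z0 = {t1, t2, t5, t6}, keep only states in Sat with every successor in Z. Z1 = {t1}; fixed.
Sat(AG q) = {t1}
E[~q U AG q]: least fixpoint, start Z0 = Sat(AG q) = {t1}, add states in Sat(~q) with some successor in Z. Z1 = {t0, t1}; Z2 = {t0, t1, t3}; fixed.
Sat(E[~q U AG q]) = {t0, t1, t3}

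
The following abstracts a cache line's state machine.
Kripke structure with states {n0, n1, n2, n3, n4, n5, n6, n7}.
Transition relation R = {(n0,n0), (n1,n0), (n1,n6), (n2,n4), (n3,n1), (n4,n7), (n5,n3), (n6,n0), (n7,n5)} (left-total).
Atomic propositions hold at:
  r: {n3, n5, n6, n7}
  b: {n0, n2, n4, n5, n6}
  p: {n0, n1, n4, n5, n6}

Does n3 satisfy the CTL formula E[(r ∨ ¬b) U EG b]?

Sat(¬b) = {n1, n3, n7}
Sat(r ∨ ¬b) = {n1, n3, n5, n6, n7}
EG b: greatest fixpoint, start Z0 = {n0, n2, n4, n5, n6}, keep only states in Sat with some successor in Z. Z1 = {n0, n2, n6}; Z2 = {n0, n6}; fixed.
Sat(EG b) = {n0, n6}
E[(r ∨ ¬b) U EG b]: least fixpoint, start Z0 = Sat(EG b) = {n0, n6}, add states in Sat(r ∨ ¬b) with some successor in Z. Z1 = {n0, n1, n6}; Z2 = {n0, n1, n3, n6}; Z3 = {n0, n1, n3, n5, n6}; Z4 = {n0, n1, n3, n5, n6, n7}; fixed.
Sat(E[(r ∨ ¬b) U EG b]) = {n0, n1, n3, n5, n6, n7}
n3 ∈ Sat(E[(r ∨ ¬b) U EG b]) = {n0, n1, n3, n5, n6, n7}, so the formula holds at n3.

Yes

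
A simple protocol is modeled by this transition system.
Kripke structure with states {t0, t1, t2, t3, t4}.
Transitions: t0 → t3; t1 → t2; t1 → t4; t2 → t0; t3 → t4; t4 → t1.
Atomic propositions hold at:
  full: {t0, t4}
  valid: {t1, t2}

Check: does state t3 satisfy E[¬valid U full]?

Sat(¬valid) = {t0, t3, t4}
E[¬valid U full]: least fixpoint, start Z0 = Sat(full) = {t0, t4}, add states in Sat(¬valid) with some successor in Z. Z1 = {t0, t3, t4}; fixed.
Sat(E[¬valid U full]) = {t0, t3, t4}
t3 ∈ Sat(E[¬valid U full]) = {t0, t3, t4}, so the formula holds at t3.

Yes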